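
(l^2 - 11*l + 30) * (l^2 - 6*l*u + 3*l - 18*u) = l^4 - 6*l^3*u - 8*l^3 + 48*l^2*u - 3*l^2 + 18*l*u + 90*l - 540*u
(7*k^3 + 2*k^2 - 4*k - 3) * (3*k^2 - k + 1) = 21*k^5 - k^4 - 7*k^3 - 3*k^2 - k - 3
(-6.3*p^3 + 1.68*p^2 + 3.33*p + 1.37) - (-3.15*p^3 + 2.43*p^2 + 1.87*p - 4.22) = -3.15*p^3 - 0.75*p^2 + 1.46*p + 5.59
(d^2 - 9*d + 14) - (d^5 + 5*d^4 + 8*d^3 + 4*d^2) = -d^5 - 5*d^4 - 8*d^3 - 3*d^2 - 9*d + 14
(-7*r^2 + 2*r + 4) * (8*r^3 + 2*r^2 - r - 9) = -56*r^5 + 2*r^4 + 43*r^3 + 69*r^2 - 22*r - 36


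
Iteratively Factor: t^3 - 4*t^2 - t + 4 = (t + 1)*(t^2 - 5*t + 4) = (t - 1)*(t + 1)*(t - 4)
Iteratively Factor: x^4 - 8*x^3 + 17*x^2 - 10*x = (x - 5)*(x^3 - 3*x^2 + 2*x) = (x - 5)*(x - 2)*(x^2 - x) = x*(x - 5)*(x - 2)*(x - 1)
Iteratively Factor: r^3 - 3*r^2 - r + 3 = (r + 1)*(r^2 - 4*r + 3) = (r - 1)*(r + 1)*(r - 3)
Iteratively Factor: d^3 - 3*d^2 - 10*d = (d + 2)*(d^2 - 5*d) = d*(d + 2)*(d - 5)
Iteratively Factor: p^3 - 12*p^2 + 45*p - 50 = (p - 5)*(p^2 - 7*p + 10) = (p - 5)^2*(p - 2)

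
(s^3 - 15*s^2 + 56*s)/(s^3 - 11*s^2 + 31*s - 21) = s*(s - 8)/(s^2 - 4*s + 3)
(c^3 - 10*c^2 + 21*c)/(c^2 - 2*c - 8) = c*(-c^2 + 10*c - 21)/(-c^2 + 2*c + 8)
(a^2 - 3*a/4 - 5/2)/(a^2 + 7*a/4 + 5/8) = 2*(a - 2)/(2*a + 1)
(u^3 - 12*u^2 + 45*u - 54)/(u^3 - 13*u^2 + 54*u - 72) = (u - 3)/(u - 4)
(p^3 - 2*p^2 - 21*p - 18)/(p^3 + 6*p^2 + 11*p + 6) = (p - 6)/(p + 2)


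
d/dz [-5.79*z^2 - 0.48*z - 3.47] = -11.58*z - 0.48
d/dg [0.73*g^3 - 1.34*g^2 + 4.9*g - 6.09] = 2.19*g^2 - 2.68*g + 4.9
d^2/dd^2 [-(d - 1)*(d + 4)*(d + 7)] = -6*d - 20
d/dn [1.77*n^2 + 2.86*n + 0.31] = 3.54*n + 2.86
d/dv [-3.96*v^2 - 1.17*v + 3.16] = -7.92*v - 1.17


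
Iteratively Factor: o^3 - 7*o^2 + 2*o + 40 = (o - 5)*(o^2 - 2*o - 8) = (o - 5)*(o + 2)*(o - 4)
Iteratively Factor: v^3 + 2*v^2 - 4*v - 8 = (v + 2)*(v^2 - 4) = (v - 2)*(v + 2)*(v + 2)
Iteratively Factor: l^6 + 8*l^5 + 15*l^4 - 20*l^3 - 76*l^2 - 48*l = (l + 3)*(l^5 + 5*l^4 - 20*l^2 - 16*l) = (l + 2)*(l + 3)*(l^4 + 3*l^3 - 6*l^2 - 8*l) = (l + 1)*(l + 2)*(l + 3)*(l^3 + 2*l^2 - 8*l) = (l - 2)*(l + 1)*(l + 2)*(l + 3)*(l^2 + 4*l) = (l - 2)*(l + 1)*(l + 2)*(l + 3)*(l + 4)*(l)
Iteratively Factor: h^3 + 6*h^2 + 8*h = (h + 2)*(h^2 + 4*h) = h*(h + 2)*(h + 4)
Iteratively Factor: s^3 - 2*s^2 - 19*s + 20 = (s + 4)*(s^2 - 6*s + 5) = (s - 5)*(s + 4)*(s - 1)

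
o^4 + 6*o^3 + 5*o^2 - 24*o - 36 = (o - 2)*(o + 2)*(o + 3)^2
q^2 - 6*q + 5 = (q - 5)*(q - 1)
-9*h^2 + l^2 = (-3*h + l)*(3*h + l)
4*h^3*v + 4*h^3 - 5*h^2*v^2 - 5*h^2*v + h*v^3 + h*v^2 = (-4*h + v)*(-h + v)*(h*v + h)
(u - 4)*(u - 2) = u^2 - 6*u + 8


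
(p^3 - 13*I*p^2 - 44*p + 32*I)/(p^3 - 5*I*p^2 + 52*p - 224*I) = (p - I)/(p + 7*I)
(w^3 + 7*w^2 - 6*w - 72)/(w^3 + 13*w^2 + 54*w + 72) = (w - 3)/(w + 3)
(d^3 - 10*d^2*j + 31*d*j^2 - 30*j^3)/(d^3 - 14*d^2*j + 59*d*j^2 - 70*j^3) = (d - 3*j)/(d - 7*j)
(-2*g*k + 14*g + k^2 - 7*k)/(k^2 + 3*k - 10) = (-2*g*k + 14*g + k^2 - 7*k)/(k^2 + 3*k - 10)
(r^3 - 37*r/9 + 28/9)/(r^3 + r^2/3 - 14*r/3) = (3*r^2 - 7*r + 4)/(3*r*(r - 2))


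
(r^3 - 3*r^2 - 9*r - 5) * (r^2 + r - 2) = r^5 - 2*r^4 - 14*r^3 - 8*r^2 + 13*r + 10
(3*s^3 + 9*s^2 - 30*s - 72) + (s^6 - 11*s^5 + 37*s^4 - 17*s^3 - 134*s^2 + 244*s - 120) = s^6 - 11*s^5 + 37*s^4 - 14*s^3 - 125*s^2 + 214*s - 192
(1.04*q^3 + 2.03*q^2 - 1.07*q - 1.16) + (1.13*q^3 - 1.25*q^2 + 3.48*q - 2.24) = 2.17*q^3 + 0.78*q^2 + 2.41*q - 3.4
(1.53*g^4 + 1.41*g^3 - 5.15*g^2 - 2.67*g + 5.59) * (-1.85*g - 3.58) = -2.8305*g^5 - 8.0859*g^4 + 4.4797*g^3 + 23.3765*g^2 - 0.7829*g - 20.0122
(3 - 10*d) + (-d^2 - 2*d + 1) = -d^2 - 12*d + 4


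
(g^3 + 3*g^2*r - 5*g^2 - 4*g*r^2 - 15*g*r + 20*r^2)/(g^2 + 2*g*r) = (g^3 + 3*g^2*r - 5*g^2 - 4*g*r^2 - 15*g*r + 20*r^2)/(g*(g + 2*r))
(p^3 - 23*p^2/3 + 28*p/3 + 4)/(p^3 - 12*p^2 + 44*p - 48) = (p + 1/3)/(p - 4)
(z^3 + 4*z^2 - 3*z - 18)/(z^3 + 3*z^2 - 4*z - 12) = (z + 3)/(z + 2)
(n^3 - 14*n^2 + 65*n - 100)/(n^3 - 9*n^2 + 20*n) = (n - 5)/n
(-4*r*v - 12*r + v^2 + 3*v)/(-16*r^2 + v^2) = (v + 3)/(4*r + v)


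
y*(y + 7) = y^2 + 7*y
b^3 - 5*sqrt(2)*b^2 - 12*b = b*(b - 6*sqrt(2))*(b + sqrt(2))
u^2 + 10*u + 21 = (u + 3)*(u + 7)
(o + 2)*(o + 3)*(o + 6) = o^3 + 11*o^2 + 36*o + 36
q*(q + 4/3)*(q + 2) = q^3 + 10*q^2/3 + 8*q/3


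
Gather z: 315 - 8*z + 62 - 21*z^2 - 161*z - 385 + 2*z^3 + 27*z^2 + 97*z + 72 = 2*z^3 + 6*z^2 - 72*z + 64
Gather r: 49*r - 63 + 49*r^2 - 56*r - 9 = 49*r^2 - 7*r - 72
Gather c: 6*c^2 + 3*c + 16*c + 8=6*c^2 + 19*c + 8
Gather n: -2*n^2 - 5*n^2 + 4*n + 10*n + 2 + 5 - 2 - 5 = -7*n^2 + 14*n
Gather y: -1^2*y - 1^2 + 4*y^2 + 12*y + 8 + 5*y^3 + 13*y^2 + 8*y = 5*y^3 + 17*y^2 + 19*y + 7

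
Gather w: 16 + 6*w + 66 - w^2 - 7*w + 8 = -w^2 - w + 90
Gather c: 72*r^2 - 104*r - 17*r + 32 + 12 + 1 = 72*r^2 - 121*r + 45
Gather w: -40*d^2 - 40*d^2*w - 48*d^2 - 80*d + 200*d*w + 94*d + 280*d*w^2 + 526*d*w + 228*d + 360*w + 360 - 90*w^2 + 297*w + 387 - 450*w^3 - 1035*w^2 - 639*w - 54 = -88*d^2 + 242*d - 450*w^3 + w^2*(280*d - 1125) + w*(-40*d^2 + 726*d + 18) + 693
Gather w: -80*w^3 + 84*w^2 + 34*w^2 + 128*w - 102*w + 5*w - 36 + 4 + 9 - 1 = -80*w^3 + 118*w^2 + 31*w - 24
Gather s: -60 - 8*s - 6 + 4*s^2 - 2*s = 4*s^2 - 10*s - 66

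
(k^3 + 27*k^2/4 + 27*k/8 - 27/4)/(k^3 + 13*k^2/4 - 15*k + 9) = (k + 3/2)/(k - 2)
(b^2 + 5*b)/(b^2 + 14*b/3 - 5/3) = 3*b/(3*b - 1)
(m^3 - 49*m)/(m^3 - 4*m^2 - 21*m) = (m + 7)/(m + 3)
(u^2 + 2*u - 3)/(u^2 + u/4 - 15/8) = 8*(u^2 + 2*u - 3)/(8*u^2 + 2*u - 15)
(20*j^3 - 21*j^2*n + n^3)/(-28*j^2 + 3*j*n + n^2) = (-5*j^2 + 4*j*n + n^2)/(7*j + n)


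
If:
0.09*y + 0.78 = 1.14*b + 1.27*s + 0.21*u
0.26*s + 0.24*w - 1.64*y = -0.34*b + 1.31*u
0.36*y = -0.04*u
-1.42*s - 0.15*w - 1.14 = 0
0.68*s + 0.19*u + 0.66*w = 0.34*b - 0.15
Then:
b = 1.64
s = -0.95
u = 0.58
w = 1.43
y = -0.06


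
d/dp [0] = 0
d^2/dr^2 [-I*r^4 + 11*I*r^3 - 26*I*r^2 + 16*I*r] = I*(-12*r^2 + 66*r - 52)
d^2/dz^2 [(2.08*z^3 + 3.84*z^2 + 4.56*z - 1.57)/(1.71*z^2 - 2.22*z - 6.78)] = (-7.105427357601e-15*z^5 + 3.5527136788005e-15*z^4 + 124.55496*z^3 + 427.420098*z^2 + 926.652204*z + 163.887012)/(5.000211*z^6 - 19.474506*z^5 - 34.193502*z^4 + 143.488368*z^3 + 135.574236*z^2 - 306.149544*z - 311.665752)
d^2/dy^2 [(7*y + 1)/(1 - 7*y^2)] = 14*(-28*y^2*(7*y + 1) + (21*y + 1)*(7*y^2 - 1))/(7*y^2 - 1)^3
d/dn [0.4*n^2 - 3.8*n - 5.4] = 0.8*n - 3.8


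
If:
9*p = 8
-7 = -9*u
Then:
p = 8/9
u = 7/9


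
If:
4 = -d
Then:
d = -4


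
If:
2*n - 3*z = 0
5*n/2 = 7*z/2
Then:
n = 0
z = 0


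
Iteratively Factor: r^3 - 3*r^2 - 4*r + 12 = (r - 3)*(r^2 - 4) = (r - 3)*(r - 2)*(r + 2)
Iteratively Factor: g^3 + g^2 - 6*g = (g)*(g^2 + g - 6) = g*(g + 3)*(g - 2)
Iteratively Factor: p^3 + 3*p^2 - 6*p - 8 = (p + 1)*(p^2 + 2*p - 8) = (p - 2)*(p + 1)*(p + 4)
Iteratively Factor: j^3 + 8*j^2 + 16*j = (j + 4)*(j^2 + 4*j) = j*(j + 4)*(j + 4)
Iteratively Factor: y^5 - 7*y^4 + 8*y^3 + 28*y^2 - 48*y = (y + 2)*(y^4 - 9*y^3 + 26*y^2 - 24*y) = (y - 4)*(y + 2)*(y^3 - 5*y^2 + 6*y) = y*(y - 4)*(y + 2)*(y^2 - 5*y + 6) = y*(y - 4)*(y - 3)*(y + 2)*(y - 2)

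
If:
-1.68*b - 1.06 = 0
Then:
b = -0.63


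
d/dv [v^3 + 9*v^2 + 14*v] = 3*v^2 + 18*v + 14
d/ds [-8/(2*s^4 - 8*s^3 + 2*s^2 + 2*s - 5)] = 16*(4*s^3 - 12*s^2 + 2*s + 1)/(2*s^4 - 8*s^3 + 2*s^2 + 2*s - 5)^2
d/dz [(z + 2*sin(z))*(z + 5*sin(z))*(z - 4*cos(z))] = (z + 2*sin(z))*(z + 5*sin(z))*(4*sin(z) + 1) + (z + 2*sin(z))*(z - 4*cos(z))*(5*cos(z) + 1) + (z + 5*sin(z))*(z - 4*cos(z))*(2*cos(z) + 1)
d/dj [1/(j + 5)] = -1/(j + 5)^2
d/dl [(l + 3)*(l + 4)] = 2*l + 7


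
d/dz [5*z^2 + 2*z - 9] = 10*z + 2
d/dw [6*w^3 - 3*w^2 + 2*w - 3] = 18*w^2 - 6*w + 2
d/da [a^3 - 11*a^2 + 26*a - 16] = 3*a^2 - 22*a + 26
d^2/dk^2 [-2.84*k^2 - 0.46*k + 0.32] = -5.68000000000000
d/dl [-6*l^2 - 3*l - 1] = -12*l - 3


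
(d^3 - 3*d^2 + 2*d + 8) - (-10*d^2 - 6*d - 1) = d^3 + 7*d^2 + 8*d + 9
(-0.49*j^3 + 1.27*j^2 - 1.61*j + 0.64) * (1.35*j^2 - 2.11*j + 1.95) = -0.6615*j^5 + 2.7484*j^4 - 5.8087*j^3 + 6.7376*j^2 - 4.4899*j + 1.248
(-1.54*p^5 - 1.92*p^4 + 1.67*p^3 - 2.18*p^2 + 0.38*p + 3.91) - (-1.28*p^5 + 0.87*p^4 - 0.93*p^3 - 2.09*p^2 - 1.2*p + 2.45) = -0.26*p^5 - 2.79*p^4 + 2.6*p^3 - 0.0900000000000003*p^2 + 1.58*p + 1.46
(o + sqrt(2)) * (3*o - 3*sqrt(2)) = 3*o^2 - 6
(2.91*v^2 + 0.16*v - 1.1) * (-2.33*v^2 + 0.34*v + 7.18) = -6.7803*v^4 + 0.6166*v^3 + 23.5112*v^2 + 0.7748*v - 7.898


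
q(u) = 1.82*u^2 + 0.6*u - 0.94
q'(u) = 3.64*u + 0.6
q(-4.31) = 30.28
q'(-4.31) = -15.09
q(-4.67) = 35.95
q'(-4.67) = -16.40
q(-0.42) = -0.87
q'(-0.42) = -0.93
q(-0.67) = -0.53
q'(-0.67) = -1.84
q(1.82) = 6.18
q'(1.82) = 7.22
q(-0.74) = -0.39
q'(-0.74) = -2.09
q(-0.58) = -0.68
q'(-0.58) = -1.51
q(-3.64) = 20.99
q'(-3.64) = -12.65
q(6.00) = 68.18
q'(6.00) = 22.44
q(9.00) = 151.88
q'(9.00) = 33.36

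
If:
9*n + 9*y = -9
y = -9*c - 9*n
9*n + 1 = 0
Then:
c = 17/81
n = -1/9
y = -8/9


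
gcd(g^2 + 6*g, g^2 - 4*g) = g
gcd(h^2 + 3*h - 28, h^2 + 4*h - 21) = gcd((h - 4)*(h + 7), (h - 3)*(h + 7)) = h + 7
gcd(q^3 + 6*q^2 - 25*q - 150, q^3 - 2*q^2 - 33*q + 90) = q^2 + q - 30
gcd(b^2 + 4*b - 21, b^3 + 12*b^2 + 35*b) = b + 7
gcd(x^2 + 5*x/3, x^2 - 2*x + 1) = 1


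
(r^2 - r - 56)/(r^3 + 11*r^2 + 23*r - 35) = (r - 8)/(r^2 + 4*r - 5)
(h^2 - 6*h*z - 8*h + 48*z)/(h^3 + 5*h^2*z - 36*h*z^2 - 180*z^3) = (h - 8)/(h^2 + 11*h*z + 30*z^2)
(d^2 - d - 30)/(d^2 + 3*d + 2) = (d^2 - d - 30)/(d^2 + 3*d + 2)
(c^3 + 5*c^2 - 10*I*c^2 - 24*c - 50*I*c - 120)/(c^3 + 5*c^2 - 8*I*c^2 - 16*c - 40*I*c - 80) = (c - 6*I)/(c - 4*I)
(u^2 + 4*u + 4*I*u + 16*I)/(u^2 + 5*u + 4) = (u + 4*I)/(u + 1)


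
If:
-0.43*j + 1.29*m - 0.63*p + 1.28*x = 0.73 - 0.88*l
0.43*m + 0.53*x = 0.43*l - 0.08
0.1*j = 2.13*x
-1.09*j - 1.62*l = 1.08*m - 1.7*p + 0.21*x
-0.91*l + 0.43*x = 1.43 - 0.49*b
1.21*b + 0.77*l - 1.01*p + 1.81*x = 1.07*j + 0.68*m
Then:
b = 9.41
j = 3.97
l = 3.58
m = 3.17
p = 7.99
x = 0.19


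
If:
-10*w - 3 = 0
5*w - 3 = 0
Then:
No Solution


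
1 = 1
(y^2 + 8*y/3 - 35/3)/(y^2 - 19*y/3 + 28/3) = (y + 5)/(y - 4)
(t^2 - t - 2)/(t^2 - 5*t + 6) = (t + 1)/(t - 3)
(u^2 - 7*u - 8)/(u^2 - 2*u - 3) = (u - 8)/(u - 3)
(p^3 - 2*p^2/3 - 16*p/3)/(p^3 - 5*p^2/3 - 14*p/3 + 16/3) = p/(p - 1)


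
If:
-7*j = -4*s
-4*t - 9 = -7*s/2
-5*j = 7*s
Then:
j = 0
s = 0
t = -9/4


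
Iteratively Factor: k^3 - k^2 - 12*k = (k - 4)*(k^2 + 3*k) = k*(k - 4)*(k + 3)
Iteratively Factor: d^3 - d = (d + 1)*(d^2 - d) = (d - 1)*(d + 1)*(d)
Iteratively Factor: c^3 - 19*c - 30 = (c + 2)*(c^2 - 2*c - 15) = (c + 2)*(c + 3)*(c - 5)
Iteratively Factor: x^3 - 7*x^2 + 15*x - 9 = (x - 3)*(x^2 - 4*x + 3) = (x - 3)*(x - 1)*(x - 3)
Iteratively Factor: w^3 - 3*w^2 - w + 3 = (w - 1)*(w^2 - 2*w - 3) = (w - 1)*(w + 1)*(w - 3)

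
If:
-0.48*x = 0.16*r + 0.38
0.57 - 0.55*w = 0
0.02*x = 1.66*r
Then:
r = -0.01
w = 1.04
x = -0.79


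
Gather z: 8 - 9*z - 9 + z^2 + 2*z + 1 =z^2 - 7*z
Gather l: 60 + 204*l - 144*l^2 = -144*l^2 + 204*l + 60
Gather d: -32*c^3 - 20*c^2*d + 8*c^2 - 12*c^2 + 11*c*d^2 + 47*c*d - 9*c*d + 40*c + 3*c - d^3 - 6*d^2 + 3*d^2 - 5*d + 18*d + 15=-32*c^3 - 4*c^2 + 43*c - d^3 + d^2*(11*c - 3) + d*(-20*c^2 + 38*c + 13) + 15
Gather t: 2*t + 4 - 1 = 2*t + 3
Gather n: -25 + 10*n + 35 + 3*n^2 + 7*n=3*n^2 + 17*n + 10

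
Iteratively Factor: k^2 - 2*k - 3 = (k + 1)*(k - 3)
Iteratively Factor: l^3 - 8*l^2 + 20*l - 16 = (l - 2)*(l^2 - 6*l + 8) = (l - 4)*(l - 2)*(l - 2)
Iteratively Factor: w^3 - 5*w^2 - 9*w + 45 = (w - 3)*(w^2 - 2*w - 15) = (w - 5)*(w - 3)*(w + 3)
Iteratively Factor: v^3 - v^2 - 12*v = (v + 3)*(v^2 - 4*v) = (v - 4)*(v + 3)*(v)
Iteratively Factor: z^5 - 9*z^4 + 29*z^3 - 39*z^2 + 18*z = (z - 3)*(z^4 - 6*z^3 + 11*z^2 - 6*z) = z*(z - 3)*(z^3 - 6*z^2 + 11*z - 6) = z*(z - 3)^2*(z^2 - 3*z + 2) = z*(z - 3)^2*(z - 1)*(z - 2)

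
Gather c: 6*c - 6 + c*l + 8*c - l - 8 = c*(l + 14) - l - 14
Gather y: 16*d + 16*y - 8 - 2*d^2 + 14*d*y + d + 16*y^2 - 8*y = -2*d^2 + 17*d + 16*y^2 + y*(14*d + 8) - 8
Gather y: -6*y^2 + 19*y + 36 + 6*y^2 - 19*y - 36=0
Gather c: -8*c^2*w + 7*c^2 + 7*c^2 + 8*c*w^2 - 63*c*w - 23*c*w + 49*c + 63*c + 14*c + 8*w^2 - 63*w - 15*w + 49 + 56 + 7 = c^2*(14 - 8*w) + c*(8*w^2 - 86*w + 126) + 8*w^2 - 78*w + 112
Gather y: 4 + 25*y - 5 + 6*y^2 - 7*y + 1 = 6*y^2 + 18*y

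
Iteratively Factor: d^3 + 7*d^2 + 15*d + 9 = (d + 3)*(d^2 + 4*d + 3) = (d + 3)^2*(d + 1)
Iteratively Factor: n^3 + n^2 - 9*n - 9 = (n - 3)*(n^2 + 4*n + 3) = (n - 3)*(n + 3)*(n + 1)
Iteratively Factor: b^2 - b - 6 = (b - 3)*(b + 2)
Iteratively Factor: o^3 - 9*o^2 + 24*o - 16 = (o - 4)*(o^2 - 5*o + 4) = (o - 4)^2*(o - 1)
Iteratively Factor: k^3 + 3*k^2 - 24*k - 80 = (k + 4)*(k^2 - k - 20) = (k + 4)^2*(k - 5)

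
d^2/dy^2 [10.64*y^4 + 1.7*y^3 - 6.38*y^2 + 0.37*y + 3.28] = 127.68*y^2 + 10.2*y - 12.76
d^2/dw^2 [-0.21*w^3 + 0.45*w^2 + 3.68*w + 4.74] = 0.9 - 1.26*w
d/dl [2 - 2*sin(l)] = -2*cos(l)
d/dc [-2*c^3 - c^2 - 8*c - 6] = -6*c^2 - 2*c - 8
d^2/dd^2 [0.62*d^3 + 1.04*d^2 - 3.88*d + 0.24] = 3.72*d + 2.08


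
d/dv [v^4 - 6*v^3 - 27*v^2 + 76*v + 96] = 4*v^3 - 18*v^2 - 54*v + 76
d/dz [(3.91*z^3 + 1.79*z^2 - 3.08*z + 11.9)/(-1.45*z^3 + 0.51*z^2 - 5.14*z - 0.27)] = (-3.5527136788005e-15*z^5 + 4.5896*z^4 - 49.1268*z^3 + 40.9681*z^2 - 13.1046*z + 61.9976)/(2.1025*z^6 - 1.479*z^5 + 15.1661*z^4 - 4.4598*z^3 + 26.1442*z^2 + 2.7756*z + 0.0729)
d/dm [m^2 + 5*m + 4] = 2*m + 5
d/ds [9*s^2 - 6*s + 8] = 18*s - 6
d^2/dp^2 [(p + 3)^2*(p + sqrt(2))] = 6*p + 2*sqrt(2) + 12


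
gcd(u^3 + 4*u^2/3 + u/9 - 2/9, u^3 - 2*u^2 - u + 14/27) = u^2 + u/3 - 2/9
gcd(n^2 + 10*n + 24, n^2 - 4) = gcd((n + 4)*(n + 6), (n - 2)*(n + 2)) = 1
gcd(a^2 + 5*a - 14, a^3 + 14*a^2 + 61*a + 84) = a + 7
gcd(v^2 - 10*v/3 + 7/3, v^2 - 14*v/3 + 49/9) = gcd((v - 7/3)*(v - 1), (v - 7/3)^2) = v - 7/3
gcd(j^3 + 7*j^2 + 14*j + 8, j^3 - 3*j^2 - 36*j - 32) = j^2 + 5*j + 4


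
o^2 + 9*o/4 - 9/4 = (o - 3/4)*(o + 3)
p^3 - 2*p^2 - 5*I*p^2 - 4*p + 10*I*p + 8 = (p - 2)*(p - 4*I)*(p - I)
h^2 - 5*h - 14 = (h - 7)*(h + 2)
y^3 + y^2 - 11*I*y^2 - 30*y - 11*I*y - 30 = (y + 1)*(y - 6*I)*(y - 5*I)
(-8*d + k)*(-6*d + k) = 48*d^2 - 14*d*k + k^2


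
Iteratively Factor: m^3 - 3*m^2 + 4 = (m + 1)*(m^2 - 4*m + 4) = (m - 2)*(m + 1)*(m - 2)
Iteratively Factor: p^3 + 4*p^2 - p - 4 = (p + 1)*(p^2 + 3*p - 4) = (p + 1)*(p + 4)*(p - 1)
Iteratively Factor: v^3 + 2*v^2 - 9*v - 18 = (v + 3)*(v^2 - v - 6) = (v + 2)*(v + 3)*(v - 3)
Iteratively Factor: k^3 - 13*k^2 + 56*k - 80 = (k - 5)*(k^2 - 8*k + 16) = (k - 5)*(k - 4)*(k - 4)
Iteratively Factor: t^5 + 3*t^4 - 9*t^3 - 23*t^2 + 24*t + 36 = (t - 2)*(t^4 + 5*t^3 + t^2 - 21*t - 18) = (t - 2)*(t + 3)*(t^3 + 2*t^2 - 5*t - 6) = (t - 2)*(t + 1)*(t + 3)*(t^2 + t - 6) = (t - 2)*(t + 1)*(t + 3)^2*(t - 2)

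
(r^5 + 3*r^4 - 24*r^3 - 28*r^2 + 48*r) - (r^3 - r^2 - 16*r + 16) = r^5 + 3*r^4 - 25*r^3 - 27*r^2 + 64*r - 16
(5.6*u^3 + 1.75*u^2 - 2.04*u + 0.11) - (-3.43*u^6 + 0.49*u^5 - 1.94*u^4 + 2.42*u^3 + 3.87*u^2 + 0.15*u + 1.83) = 3.43*u^6 - 0.49*u^5 + 1.94*u^4 + 3.18*u^3 - 2.12*u^2 - 2.19*u - 1.72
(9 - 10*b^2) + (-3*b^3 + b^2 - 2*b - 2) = -3*b^3 - 9*b^2 - 2*b + 7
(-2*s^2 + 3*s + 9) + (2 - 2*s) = -2*s^2 + s + 11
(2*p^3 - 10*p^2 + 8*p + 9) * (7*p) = 14*p^4 - 70*p^3 + 56*p^2 + 63*p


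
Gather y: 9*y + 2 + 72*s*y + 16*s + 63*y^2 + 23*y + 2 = 16*s + 63*y^2 + y*(72*s + 32) + 4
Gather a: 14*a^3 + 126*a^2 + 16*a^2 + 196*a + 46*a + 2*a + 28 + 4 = 14*a^3 + 142*a^2 + 244*a + 32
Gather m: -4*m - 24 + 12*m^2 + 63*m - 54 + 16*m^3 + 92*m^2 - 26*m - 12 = 16*m^3 + 104*m^2 + 33*m - 90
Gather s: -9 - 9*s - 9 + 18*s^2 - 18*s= 18*s^2 - 27*s - 18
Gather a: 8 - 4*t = 8 - 4*t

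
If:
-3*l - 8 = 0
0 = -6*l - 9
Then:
No Solution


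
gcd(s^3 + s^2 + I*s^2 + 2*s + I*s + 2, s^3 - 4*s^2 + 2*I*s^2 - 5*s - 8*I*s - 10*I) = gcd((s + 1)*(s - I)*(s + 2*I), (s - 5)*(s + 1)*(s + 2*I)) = s^2 + s*(1 + 2*I) + 2*I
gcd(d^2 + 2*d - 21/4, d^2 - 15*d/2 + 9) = d - 3/2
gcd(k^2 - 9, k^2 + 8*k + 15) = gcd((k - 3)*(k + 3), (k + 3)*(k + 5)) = k + 3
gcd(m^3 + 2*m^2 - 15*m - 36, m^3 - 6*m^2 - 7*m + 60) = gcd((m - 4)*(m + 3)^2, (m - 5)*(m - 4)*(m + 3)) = m^2 - m - 12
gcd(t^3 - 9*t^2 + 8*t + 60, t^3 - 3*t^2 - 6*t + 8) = t + 2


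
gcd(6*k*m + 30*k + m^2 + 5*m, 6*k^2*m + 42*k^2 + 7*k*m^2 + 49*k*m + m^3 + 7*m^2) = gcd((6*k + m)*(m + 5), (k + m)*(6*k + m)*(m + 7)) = 6*k + m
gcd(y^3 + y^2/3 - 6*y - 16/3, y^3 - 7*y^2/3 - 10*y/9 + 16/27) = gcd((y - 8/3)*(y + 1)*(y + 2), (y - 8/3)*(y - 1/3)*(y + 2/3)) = y - 8/3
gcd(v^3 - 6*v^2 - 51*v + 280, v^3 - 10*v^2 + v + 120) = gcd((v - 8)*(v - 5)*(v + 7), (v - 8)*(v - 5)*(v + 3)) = v^2 - 13*v + 40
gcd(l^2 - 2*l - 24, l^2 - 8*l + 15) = 1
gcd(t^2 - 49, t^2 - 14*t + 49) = t - 7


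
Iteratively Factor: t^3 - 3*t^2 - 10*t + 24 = (t - 2)*(t^2 - t - 12) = (t - 2)*(t + 3)*(t - 4)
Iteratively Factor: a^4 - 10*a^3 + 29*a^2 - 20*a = (a - 5)*(a^3 - 5*a^2 + 4*a) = (a - 5)*(a - 4)*(a^2 - a) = a*(a - 5)*(a - 4)*(a - 1)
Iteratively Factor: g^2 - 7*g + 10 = (g - 2)*(g - 5)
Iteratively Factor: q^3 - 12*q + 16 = (q - 2)*(q^2 + 2*q - 8) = (q - 2)^2*(q + 4)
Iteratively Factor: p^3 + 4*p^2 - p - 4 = (p + 4)*(p^2 - 1) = (p + 1)*(p + 4)*(p - 1)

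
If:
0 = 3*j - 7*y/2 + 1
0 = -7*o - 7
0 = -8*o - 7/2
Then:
No Solution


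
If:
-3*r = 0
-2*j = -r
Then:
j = 0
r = 0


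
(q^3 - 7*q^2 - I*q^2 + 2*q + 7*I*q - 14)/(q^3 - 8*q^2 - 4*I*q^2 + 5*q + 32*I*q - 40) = (q^2 - q*(7 + 2*I) + 14*I)/(q^2 - q*(8 + 5*I) + 40*I)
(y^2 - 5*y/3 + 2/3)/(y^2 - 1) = (y - 2/3)/(y + 1)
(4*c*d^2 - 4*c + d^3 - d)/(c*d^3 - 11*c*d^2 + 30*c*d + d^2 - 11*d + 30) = (4*c*d^2 - 4*c + d^3 - d)/(c*d^3 - 11*c*d^2 + 30*c*d + d^2 - 11*d + 30)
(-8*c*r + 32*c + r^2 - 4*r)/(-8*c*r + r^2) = (r - 4)/r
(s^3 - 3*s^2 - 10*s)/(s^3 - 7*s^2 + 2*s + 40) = s/(s - 4)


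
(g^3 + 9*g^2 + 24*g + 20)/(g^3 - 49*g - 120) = (g^2 + 4*g + 4)/(g^2 - 5*g - 24)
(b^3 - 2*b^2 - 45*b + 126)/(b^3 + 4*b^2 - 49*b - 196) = (b^2 - 9*b + 18)/(b^2 - 3*b - 28)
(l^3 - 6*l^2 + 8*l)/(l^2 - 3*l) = (l^2 - 6*l + 8)/(l - 3)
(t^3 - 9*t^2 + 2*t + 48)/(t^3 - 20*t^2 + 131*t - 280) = (t^2 - t - 6)/(t^2 - 12*t + 35)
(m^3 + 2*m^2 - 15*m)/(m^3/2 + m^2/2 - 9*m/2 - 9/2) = 2*m*(m + 5)/(m^2 + 4*m + 3)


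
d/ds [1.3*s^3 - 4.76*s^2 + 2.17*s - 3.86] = 3.9*s^2 - 9.52*s + 2.17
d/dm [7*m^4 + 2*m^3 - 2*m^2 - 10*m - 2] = 28*m^3 + 6*m^2 - 4*m - 10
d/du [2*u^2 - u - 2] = 4*u - 1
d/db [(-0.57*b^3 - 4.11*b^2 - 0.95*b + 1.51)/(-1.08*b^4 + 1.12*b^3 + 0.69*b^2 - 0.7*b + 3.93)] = (-0.6156*b^6 - 8.8776*b^5 + 1.1319*b^4 + 9.4492*b^3 - 8.2614*b^2 - 34.3884*b - 2.6765)/(1.1664*b^8 - 2.4192*b^7 - 0.236*b^6 + 3.0576*b^5 - 9.5807*b^4 + 7.8372*b^3 + 5.9134*b^2 - 5.502*b + 15.4449)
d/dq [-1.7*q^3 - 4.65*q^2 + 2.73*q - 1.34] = -5.1*q^2 - 9.3*q + 2.73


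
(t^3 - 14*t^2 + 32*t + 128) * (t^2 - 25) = t^5 - 14*t^4 + 7*t^3 + 478*t^2 - 800*t - 3200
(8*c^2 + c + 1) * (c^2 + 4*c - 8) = 8*c^4 + 33*c^3 - 59*c^2 - 4*c - 8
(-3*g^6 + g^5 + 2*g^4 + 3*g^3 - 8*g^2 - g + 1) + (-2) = -3*g^6 + g^5 + 2*g^4 + 3*g^3 - 8*g^2 - g - 1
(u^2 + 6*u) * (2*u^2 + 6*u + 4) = 2*u^4 + 18*u^3 + 40*u^2 + 24*u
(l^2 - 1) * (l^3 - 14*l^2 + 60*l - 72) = l^5 - 14*l^4 + 59*l^3 - 58*l^2 - 60*l + 72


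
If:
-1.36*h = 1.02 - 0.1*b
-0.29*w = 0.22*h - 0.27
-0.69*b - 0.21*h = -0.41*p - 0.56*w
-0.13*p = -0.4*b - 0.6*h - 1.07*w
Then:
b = -9.75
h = -1.47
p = -19.96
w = 2.04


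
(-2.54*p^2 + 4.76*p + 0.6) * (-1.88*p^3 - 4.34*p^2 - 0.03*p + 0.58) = 4.7752*p^5 + 2.0748*p^4 - 21.7102*p^3 - 4.22*p^2 + 2.7428*p + 0.348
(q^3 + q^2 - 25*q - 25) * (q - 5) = q^4 - 4*q^3 - 30*q^2 + 100*q + 125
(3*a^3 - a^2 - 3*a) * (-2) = -6*a^3 + 2*a^2 + 6*a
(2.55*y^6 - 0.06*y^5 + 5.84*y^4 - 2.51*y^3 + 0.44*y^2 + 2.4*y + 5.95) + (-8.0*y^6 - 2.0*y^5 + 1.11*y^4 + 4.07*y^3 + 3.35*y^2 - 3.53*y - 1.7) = -5.45*y^6 - 2.06*y^5 + 6.95*y^4 + 1.56*y^3 + 3.79*y^2 - 1.13*y + 4.25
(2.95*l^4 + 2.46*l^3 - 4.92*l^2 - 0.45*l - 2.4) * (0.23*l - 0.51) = 0.6785*l^5 - 0.9387*l^4 - 2.3862*l^3 + 2.4057*l^2 - 0.3225*l + 1.224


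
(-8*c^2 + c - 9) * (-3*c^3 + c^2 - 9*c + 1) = 24*c^5 - 11*c^4 + 100*c^3 - 26*c^2 + 82*c - 9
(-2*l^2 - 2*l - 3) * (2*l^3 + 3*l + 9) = -4*l^5 - 4*l^4 - 12*l^3 - 24*l^2 - 27*l - 27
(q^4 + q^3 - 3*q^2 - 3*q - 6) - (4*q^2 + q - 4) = q^4 + q^3 - 7*q^2 - 4*q - 2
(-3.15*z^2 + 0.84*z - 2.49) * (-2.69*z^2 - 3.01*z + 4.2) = 8.4735*z^4 + 7.2219*z^3 - 9.0603*z^2 + 11.0229*z - 10.458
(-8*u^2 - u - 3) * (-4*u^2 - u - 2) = 32*u^4 + 12*u^3 + 29*u^2 + 5*u + 6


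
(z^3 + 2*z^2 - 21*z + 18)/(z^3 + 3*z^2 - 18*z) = (z - 1)/z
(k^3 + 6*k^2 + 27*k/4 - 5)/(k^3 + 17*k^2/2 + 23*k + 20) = (k - 1/2)/(k + 2)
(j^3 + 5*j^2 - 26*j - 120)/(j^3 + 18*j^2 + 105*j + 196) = (j^2 + j - 30)/(j^2 + 14*j + 49)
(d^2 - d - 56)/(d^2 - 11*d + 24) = (d + 7)/(d - 3)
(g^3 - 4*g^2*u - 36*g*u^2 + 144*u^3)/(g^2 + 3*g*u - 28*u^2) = (g^2 - 36*u^2)/(g + 7*u)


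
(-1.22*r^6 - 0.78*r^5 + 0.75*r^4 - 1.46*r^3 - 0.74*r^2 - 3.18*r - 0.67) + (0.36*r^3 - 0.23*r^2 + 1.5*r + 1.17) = -1.22*r^6 - 0.78*r^5 + 0.75*r^4 - 1.1*r^3 - 0.97*r^2 - 1.68*r + 0.5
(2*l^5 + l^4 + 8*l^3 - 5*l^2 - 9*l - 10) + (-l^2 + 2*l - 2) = 2*l^5 + l^4 + 8*l^3 - 6*l^2 - 7*l - 12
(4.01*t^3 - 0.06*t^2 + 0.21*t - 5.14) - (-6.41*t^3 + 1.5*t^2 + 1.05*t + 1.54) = 10.42*t^3 - 1.56*t^2 - 0.84*t - 6.68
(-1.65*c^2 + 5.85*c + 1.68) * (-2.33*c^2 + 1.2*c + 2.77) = 3.8445*c^4 - 15.6105*c^3 - 1.4649*c^2 + 18.2205*c + 4.6536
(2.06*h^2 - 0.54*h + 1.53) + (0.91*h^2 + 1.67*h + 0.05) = 2.97*h^2 + 1.13*h + 1.58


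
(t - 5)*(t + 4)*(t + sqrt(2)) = t^3 - t^2 + sqrt(2)*t^2 - 20*t - sqrt(2)*t - 20*sqrt(2)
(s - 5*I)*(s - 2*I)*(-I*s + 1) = -I*s^3 - 6*s^2 + 3*I*s - 10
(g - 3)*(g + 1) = g^2 - 2*g - 3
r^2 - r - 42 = (r - 7)*(r + 6)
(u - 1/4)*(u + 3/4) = u^2 + u/2 - 3/16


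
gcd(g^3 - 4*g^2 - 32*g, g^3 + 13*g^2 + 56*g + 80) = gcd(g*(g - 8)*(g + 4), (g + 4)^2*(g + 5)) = g + 4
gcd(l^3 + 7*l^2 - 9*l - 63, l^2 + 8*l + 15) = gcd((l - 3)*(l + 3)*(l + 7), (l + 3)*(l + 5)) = l + 3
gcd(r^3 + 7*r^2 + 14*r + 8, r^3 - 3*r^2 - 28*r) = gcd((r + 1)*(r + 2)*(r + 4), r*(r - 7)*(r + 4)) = r + 4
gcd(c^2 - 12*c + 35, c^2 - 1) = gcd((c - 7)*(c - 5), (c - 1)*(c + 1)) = 1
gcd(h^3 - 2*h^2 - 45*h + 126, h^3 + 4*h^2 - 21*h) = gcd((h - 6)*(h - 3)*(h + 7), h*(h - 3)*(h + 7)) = h^2 + 4*h - 21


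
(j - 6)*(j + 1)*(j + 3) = j^3 - 2*j^2 - 21*j - 18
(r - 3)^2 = r^2 - 6*r + 9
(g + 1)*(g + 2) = g^2 + 3*g + 2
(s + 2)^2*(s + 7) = s^3 + 11*s^2 + 32*s + 28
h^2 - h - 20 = (h - 5)*(h + 4)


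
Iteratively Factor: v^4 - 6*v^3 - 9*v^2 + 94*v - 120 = (v - 3)*(v^3 - 3*v^2 - 18*v + 40) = (v - 5)*(v - 3)*(v^2 + 2*v - 8) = (v - 5)*(v - 3)*(v + 4)*(v - 2)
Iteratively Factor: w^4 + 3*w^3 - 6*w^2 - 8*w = (w + 1)*(w^3 + 2*w^2 - 8*w) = (w - 2)*(w + 1)*(w^2 + 4*w) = w*(w - 2)*(w + 1)*(w + 4)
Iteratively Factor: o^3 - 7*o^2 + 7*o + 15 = (o - 5)*(o^2 - 2*o - 3) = (o - 5)*(o - 3)*(o + 1)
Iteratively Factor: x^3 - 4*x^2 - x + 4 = (x + 1)*(x^2 - 5*x + 4) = (x - 4)*(x + 1)*(x - 1)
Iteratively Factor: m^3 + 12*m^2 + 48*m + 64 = (m + 4)*(m^2 + 8*m + 16) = (m + 4)^2*(m + 4)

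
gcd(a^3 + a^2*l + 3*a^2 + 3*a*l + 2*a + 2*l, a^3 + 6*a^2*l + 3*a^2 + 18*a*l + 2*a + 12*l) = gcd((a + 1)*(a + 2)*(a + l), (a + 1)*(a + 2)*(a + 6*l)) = a^2 + 3*a + 2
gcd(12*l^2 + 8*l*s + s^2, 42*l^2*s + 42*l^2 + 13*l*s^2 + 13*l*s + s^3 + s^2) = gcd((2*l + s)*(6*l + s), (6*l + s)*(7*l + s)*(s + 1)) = 6*l + s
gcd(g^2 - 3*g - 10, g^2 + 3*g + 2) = g + 2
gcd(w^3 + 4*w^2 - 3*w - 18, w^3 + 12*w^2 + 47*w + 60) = w + 3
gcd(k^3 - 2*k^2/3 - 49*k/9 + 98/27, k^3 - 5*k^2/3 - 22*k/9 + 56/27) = k^2 - 3*k + 14/9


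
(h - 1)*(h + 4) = h^2 + 3*h - 4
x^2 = x^2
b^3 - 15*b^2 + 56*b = b*(b - 8)*(b - 7)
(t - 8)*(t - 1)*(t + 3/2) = t^3 - 15*t^2/2 - 11*t/2 + 12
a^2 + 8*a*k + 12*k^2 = (a + 2*k)*(a + 6*k)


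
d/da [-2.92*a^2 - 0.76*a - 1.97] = -5.84*a - 0.76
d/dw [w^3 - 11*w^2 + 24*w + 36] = 3*w^2 - 22*w + 24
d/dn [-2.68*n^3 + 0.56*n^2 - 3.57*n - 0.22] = -8.04*n^2 + 1.12*n - 3.57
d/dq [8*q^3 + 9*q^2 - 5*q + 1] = 24*q^2 + 18*q - 5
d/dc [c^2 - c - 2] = 2*c - 1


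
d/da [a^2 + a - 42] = 2*a + 1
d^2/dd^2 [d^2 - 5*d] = 2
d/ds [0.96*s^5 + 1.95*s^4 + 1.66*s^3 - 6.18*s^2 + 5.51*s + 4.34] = 4.8*s^4 + 7.8*s^3 + 4.98*s^2 - 12.36*s + 5.51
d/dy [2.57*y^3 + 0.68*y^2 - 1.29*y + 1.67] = 7.71*y^2 + 1.36*y - 1.29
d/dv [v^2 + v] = 2*v + 1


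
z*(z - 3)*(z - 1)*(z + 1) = z^4 - 3*z^3 - z^2 + 3*z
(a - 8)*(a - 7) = a^2 - 15*a + 56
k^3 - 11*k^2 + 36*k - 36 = (k - 6)*(k - 3)*(k - 2)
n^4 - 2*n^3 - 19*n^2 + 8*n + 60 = (n - 5)*(n - 2)*(n + 2)*(n + 3)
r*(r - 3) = r^2 - 3*r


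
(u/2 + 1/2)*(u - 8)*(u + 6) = u^3/2 - u^2/2 - 25*u - 24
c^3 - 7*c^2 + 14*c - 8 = (c - 4)*(c - 2)*(c - 1)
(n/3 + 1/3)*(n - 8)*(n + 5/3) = n^3/3 - 16*n^2/9 - 59*n/9 - 40/9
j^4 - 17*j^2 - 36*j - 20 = (j - 5)*(j + 1)*(j + 2)^2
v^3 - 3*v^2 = v^2*(v - 3)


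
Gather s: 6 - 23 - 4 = -21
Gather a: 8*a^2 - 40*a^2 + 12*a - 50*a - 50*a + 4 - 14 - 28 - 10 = -32*a^2 - 88*a - 48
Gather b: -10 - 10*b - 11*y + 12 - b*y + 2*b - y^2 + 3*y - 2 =b*(-y - 8) - y^2 - 8*y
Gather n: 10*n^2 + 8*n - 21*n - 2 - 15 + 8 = 10*n^2 - 13*n - 9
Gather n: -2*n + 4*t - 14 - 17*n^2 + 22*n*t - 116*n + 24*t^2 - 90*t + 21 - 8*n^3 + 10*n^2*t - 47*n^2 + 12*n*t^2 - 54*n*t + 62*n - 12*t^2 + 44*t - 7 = -8*n^3 + n^2*(10*t - 64) + n*(12*t^2 - 32*t - 56) + 12*t^2 - 42*t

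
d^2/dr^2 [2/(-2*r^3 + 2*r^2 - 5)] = 8*(-2*r^2*(3*r - 2)^2 + (3*r - 1)*(2*r^3 - 2*r^2 + 5))/(2*r^3 - 2*r^2 + 5)^3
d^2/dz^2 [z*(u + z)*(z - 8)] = 2*u + 6*z - 16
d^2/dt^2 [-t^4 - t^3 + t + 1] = 6*t*(-2*t - 1)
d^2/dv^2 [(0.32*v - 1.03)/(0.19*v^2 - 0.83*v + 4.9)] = ((0.9226 - 0.3648*v)*(0.19*v^2 - 0.83*v + 4.9) + (0.32*v - 1.03)*(0.38*v - 0.83)*(0.76*v - 1.66))/(0.19*v^2 - 0.83*v + 4.9)^3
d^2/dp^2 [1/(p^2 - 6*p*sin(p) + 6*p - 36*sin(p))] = 2*((p^2 - 6*p*sin(p) + 6*p - 36*sin(p))*(-3*p*sin(p) - 18*sin(p) + 6*cos(p) - 1) + 4*(3*p*cos(p) - p + 3*sin(p) + 18*cos(p) - 3)^2)/((p + 6)^3*(p - 6*sin(p))^3)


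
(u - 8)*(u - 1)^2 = u^3 - 10*u^2 + 17*u - 8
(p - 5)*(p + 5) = p^2 - 25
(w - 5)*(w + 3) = w^2 - 2*w - 15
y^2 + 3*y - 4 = (y - 1)*(y + 4)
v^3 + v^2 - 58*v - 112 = (v - 8)*(v + 2)*(v + 7)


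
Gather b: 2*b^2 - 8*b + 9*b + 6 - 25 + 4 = 2*b^2 + b - 15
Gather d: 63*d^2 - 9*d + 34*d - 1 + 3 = 63*d^2 + 25*d + 2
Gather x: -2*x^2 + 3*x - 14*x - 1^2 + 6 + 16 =-2*x^2 - 11*x + 21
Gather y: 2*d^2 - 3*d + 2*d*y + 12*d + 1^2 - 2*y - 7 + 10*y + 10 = 2*d^2 + 9*d + y*(2*d + 8) + 4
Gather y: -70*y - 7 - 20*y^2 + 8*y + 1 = -20*y^2 - 62*y - 6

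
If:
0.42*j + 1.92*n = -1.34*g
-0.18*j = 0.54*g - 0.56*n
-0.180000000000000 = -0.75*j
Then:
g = -0.08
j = 0.24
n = 0.00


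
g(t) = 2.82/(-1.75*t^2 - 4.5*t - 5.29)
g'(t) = 2.82*(3.5*t + 4.5)/(-1.75*t^2 - 4.5*t - 5.29)^2 = (9.87*t + 12.69)/(1.75*t^2 + 4.5*t + 5.29)^2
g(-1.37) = -1.17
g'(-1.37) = -0.14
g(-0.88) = -1.05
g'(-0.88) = 0.56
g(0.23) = -0.44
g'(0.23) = 0.36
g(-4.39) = -0.15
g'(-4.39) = -0.08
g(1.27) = -0.20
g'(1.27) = 0.13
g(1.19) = -0.21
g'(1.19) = 0.14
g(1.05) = -0.24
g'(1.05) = 0.16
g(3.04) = -0.08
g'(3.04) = 0.03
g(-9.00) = -0.03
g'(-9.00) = -0.01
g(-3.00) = -0.37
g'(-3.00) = -0.30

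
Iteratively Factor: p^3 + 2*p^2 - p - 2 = (p - 1)*(p^2 + 3*p + 2) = (p - 1)*(p + 2)*(p + 1)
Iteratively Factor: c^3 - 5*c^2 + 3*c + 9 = (c - 3)*(c^2 - 2*c - 3) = (c - 3)^2*(c + 1)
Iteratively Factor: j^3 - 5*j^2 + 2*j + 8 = (j - 2)*(j^2 - 3*j - 4) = (j - 2)*(j + 1)*(j - 4)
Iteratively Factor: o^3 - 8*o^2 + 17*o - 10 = (o - 1)*(o^2 - 7*o + 10) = (o - 5)*(o - 1)*(o - 2)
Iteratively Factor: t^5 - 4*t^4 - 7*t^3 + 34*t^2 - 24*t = (t - 1)*(t^4 - 3*t^3 - 10*t^2 + 24*t) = (t - 1)*(t + 3)*(t^3 - 6*t^2 + 8*t) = (t - 4)*(t - 1)*(t + 3)*(t^2 - 2*t) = (t - 4)*(t - 2)*(t - 1)*(t + 3)*(t)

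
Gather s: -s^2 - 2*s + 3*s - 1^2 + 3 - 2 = -s^2 + s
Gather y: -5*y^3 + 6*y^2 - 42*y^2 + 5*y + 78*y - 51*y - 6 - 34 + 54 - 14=-5*y^3 - 36*y^2 + 32*y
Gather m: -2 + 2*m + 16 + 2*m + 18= 4*m + 32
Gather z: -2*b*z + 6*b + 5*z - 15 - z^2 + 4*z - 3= 6*b - z^2 + z*(9 - 2*b) - 18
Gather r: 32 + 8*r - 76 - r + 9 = 7*r - 35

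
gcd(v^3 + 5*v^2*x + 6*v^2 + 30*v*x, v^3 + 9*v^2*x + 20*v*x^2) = v^2 + 5*v*x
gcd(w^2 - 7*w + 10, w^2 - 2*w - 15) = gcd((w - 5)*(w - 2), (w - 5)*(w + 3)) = w - 5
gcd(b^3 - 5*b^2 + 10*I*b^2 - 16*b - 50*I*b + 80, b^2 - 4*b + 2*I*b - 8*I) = b + 2*I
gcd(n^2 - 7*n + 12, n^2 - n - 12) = n - 4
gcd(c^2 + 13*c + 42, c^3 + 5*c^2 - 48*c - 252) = c + 6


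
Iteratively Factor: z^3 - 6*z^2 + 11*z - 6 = (z - 1)*(z^2 - 5*z + 6) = (z - 3)*(z - 1)*(z - 2)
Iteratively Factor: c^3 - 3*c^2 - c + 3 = (c - 3)*(c^2 - 1) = (c - 3)*(c - 1)*(c + 1)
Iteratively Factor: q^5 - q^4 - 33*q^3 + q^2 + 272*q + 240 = (q + 4)*(q^4 - 5*q^3 - 13*q^2 + 53*q + 60) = (q - 4)*(q + 4)*(q^3 - q^2 - 17*q - 15) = (q - 4)*(q + 1)*(q + 4)*(q^2 - 2*q - 15) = (q - 5)*(q - 4)*(q + 1)*(q + 4)*(q + 3)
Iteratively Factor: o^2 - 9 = (o - 3)*(o + 3)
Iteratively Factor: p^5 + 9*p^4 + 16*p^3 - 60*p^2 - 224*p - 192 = (p + 4)*(p^4 + 5*p^3 - 4*p^2 - 44*p - 48) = (p - 3)*(p + 4)*(p^3 + 8*p^2 + 20*p + 16) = (p - 3)*(p + 2)*(p + 4)*(p^2 + 6*p + 8) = (p - 3)*(p + 2)^2*(p + 4)*(p + 4)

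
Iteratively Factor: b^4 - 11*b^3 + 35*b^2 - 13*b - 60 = (b - 3)*(b^3 - 8*b^2 + 11*b + 20) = (b - 5)*(b - 3)*(b^2 - 3*b - 4) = (b - 5)*(b - 3)*(b + 1)*(b - 4)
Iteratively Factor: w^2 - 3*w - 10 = (w + 2)*(w - 5)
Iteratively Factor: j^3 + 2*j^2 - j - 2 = (j - 1)*(j^2 + 3*j + 2) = (j - 1)*(j + 2)*(j + 1)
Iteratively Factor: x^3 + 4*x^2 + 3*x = (x + 3)*(x^2 + x) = (x + 1)*(x + 3)*(x)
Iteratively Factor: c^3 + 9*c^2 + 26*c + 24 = (c + 3)*(c^2 + 6*c + 8) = (c + 3)*(c + 4)*(c + 2)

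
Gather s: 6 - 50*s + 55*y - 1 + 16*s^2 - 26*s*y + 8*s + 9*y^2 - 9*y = 16*s^2 + s*(-26*y - 42) + 9*y^2 + 46*y + 5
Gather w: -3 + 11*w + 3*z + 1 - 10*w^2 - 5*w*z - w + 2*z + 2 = -10*w^2 + w*(10 - 5*z) + 5*z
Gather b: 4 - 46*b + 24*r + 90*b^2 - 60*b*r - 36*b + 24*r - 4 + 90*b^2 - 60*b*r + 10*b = 180*b^2 + b*(-120*r - 72) + 48*r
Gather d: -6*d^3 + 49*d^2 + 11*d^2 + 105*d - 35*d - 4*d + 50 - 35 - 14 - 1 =-6*d^3 + 60*d^2 + 66*d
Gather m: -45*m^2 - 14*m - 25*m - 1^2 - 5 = -45*m^2 - 39*m - 6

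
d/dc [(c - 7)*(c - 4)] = 2*c - 11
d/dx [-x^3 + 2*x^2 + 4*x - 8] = -3*x^2 + 4*x + 4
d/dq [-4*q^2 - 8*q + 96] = -8*q - 8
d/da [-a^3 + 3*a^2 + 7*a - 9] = -3*a^2 + 6*a + 7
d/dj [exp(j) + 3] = exp(j)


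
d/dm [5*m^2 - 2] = 10*m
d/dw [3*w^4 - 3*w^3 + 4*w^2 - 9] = w*(12*w^2 - 9*w + 8)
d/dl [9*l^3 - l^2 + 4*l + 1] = 27*l^2 - 2*l + 4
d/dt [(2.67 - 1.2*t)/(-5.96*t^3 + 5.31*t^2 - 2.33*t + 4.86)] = (-14.304*t^3 + 54.1116*t^2 - 28.3554*t + 0.3891)/(35.5216*t^6 - 63.2952*t^5 + 55.9697*t^4 - 82.6758*t^3 + 57.0421*t^2 - 22.6476*t + 23.6196)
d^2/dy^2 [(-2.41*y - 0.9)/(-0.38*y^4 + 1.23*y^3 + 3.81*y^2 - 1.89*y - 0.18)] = (4.176048*y^7 - 15.423744*y^6 - 11.678454*y^5 + 50.263686*y^4 + 147.944016*y^3 + 71.497728*y^2 - 27.772632*y + 6.024456)/(0.054872*y^12 - 0.532836*y^11 + 0.074214*y^10 + 9.642645*y^9 - 5.966433*y^8 - 61.90911*y^7 + 1.161837*y^6 + 74.962098*y^5 - 35.464149*y^4 - 1.145259*y^3 + 1.558602*y^2 + 0.183708*y + 0.005832)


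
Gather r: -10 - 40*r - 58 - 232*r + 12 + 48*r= -224*r - 56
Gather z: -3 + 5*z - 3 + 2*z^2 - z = 2*z^2 + 4*z - 6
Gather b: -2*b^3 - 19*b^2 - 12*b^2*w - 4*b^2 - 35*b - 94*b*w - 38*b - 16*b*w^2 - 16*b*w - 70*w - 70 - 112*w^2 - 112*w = -2*b^3 + b^2*(-12*w - 23) + b*(-16*w^2 - 110*w - 73) - 112*w^2 - 182*w - 70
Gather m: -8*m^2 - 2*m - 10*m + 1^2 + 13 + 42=-8*m^2 - 12*m + 56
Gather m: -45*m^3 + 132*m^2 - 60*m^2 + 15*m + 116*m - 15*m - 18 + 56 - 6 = -45*m^3 + 72*m^2 + 116*m + 32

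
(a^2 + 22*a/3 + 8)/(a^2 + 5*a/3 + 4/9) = 3*(a + 6)/(3*a + 1)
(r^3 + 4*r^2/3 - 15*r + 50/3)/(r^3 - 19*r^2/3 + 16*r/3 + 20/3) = (3*r^2 + 10*r - 25)/(3*r^2 - 13*r - 10)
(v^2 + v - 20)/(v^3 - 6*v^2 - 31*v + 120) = (v - 4)/(v^2 - 11*v + 24)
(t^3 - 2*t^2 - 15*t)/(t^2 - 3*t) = (t^2 - 2*t - 15)/(t - 3)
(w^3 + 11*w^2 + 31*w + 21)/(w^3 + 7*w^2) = 1 + 4/w + 3/w^2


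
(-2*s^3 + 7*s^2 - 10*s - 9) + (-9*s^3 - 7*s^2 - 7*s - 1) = -11*s^3 - 17*s - 10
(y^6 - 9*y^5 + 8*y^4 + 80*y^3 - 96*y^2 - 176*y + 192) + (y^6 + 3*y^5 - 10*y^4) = 2*y^6 - 6*y^5 - 2*y^4 + 80*y^3 - 96*y^2 - 176*y + 192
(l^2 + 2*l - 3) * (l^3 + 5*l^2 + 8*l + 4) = l^5 + 7*l^4 + 15*l^3 + 5*l^2 - 16*l - 12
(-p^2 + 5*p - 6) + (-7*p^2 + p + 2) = -8*p^2 + 6*p - 4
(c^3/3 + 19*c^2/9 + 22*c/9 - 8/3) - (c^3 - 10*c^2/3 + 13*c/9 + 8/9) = -2*c^3/3 + 49*c^2/9 + c - 32/9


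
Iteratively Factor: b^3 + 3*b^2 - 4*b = (b + 4)*(b^2 - b) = (b - 1)*(b + 4)*(b)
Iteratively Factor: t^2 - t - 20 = (t + 4)*(t - 5)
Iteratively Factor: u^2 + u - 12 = (u - 3)*(u + 4)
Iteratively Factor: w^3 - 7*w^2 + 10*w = (w)*(w^2 - 7*w + 10) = w*(w - 2)*(w - 5)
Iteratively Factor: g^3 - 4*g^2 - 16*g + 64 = (g - 4)*(g^2 - 16) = (g - 4)^2*(g + 4)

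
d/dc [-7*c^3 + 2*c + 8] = 2 - 21*c^2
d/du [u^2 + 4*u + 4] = 2*u + 4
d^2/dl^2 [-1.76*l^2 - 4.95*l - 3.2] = -3.52000000000000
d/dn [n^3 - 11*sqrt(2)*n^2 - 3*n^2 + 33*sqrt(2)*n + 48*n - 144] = 3*n^2 - 22*sqrt(2)*n - 6*n + 33*sqrt(2) + 48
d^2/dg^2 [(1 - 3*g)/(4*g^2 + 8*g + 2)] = 2*(-8*(g + 1)^2*(3*g - 1) + (9*g + 5)*(2*g^2 + 4*g + 1))/(2*g^2 + 4*g + 1)^3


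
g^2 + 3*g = g*(g + 3)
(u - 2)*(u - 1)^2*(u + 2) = u^4 - 2*u^3 - 3*u^2 + 8*u - 4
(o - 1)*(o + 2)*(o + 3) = o^3 + 4*o^2 + o - 6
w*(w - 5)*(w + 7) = w^3 + 2*w^2 - 35*w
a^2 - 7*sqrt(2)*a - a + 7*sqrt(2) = (a - 1)*(a - 7*sqrt(2))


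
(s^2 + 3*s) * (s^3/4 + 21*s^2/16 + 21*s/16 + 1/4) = s^5/4 + 33*s^4/16 + 21*s^3/4 + 67*s^2/16 + 3*s/4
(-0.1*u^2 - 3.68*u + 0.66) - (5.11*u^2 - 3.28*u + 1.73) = -5.21*u^2 - 0.4*u - 1.07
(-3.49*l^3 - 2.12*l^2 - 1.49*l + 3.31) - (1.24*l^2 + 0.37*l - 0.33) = -3.49*l^3 - 3.36*l^2 - 1.86*l + 3.64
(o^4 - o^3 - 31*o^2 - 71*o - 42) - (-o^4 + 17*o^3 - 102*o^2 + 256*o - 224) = 2*o^4 - 18*o^3 + 71*o^2 - 327*o + 182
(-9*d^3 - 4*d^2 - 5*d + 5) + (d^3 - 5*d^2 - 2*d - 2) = -8*d^3 - 9*d^2 - 7*d + 3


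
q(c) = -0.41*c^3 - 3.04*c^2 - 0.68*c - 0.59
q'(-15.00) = -186.23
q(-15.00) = 709.36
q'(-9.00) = -45.59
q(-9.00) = 58.18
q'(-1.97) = 6.52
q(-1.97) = -7.91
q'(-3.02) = 6.46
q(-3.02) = -14.97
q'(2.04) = -18.20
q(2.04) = -18.11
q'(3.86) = -42.48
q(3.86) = -72.09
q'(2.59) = -24.68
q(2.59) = -29.87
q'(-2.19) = 6.74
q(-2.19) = -9.37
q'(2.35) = -21.76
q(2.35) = -24.30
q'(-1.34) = 5.26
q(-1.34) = -4.15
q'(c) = -1.23*c^2 - 6.08*c - 0.68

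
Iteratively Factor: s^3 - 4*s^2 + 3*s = (s)*(s^2 - 4*s + 3) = s*(s - 1)*(s - 3)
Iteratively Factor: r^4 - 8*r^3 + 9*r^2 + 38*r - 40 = (r - 4)*(r^3 - 4*r^2 - 7*r + 10) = (r - 5)*(r - 4)*(r^2 + r - 2) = (r - 5)*(r - 4)*(r - 1)*(r + 2)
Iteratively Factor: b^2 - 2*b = (b)*(b - 2)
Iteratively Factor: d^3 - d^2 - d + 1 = (d - 1)*(d^2 - 1) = (d - 1)*(d + 1)*(d - 1)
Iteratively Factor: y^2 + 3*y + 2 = (y + 2)*(y + 1)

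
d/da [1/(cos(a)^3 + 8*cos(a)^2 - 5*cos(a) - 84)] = (3*cos(a)^2 + 16*cos(a) - 5)*sin(a)/(cos(a)^3 + 8*cos(a)^2 - 5*cos(a) - 84)^2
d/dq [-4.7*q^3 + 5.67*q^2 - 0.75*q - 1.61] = -14.1*q^2 + 11.34*q - 0.75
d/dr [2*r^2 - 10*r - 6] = 4*r - 10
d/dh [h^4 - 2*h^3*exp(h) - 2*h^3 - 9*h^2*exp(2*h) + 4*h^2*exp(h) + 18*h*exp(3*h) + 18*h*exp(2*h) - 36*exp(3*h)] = -2*h^3*exp(h) + 4*h^3 - 18*h^2*exp(2*h) - 2*h^2*exp(h) - 6*h^2 + 54*h*exp(3*h) + 18*h*exp(2*h) + 8*h*exp(h) - 90*exp(3*h) + 18*exp(2*h)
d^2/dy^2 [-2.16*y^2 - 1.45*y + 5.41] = -4.32000000000000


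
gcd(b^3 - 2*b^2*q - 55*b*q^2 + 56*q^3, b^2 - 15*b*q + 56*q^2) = -b + 8*q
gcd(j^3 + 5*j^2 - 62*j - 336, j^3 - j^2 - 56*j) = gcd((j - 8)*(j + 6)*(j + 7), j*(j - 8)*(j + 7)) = j^2 - j - 56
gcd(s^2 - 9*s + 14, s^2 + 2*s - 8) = s - 2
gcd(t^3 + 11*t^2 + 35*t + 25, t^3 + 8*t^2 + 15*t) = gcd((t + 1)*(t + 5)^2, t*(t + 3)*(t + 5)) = t + 5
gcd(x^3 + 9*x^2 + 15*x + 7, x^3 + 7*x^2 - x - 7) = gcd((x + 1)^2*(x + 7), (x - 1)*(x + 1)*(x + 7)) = x^2 + 8*x + 7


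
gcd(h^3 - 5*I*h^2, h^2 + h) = h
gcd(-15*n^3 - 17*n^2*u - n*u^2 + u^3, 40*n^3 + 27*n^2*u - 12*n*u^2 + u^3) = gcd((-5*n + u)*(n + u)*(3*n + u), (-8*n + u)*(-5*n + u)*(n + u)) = -5*n^2 - 4*n*u + u^2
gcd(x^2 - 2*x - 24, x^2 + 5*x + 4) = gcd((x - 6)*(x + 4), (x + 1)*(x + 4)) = x + 4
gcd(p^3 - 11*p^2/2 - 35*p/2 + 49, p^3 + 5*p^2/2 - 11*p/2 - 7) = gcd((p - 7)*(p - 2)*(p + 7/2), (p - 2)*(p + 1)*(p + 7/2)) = p^2 + 3*p/2 - 7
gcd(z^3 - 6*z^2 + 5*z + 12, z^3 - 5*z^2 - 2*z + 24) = z^2 - 7*z + 12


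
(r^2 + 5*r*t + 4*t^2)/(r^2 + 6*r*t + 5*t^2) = (r + 4*t)/(r + 5*t)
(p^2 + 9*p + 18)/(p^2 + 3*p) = (p + 6)/p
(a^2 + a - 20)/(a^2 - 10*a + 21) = (a^2 + a - 20)/(a^2 - 10*a + 21)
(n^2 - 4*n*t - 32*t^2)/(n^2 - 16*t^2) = (-n + 8*t)/(-n + 4*t)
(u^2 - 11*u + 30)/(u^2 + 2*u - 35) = (u - 6)/(u + 7)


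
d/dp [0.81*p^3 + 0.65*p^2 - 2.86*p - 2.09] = 2.43*p^2 + 1.3*p - 2.86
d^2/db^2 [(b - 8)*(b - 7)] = 2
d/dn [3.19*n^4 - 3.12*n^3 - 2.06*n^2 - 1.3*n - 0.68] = 12.76*n^3 - 9.36*n^2 - 4.12*n - 1.3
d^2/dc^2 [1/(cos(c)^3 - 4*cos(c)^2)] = (-9*tan(c)^4 - 70/cos(c)^2 - 31/cos(c)^3 + 11*cos(3*c)/cos(c)^4 + 105/cos(c)^4)/(cos(c) - 4)^3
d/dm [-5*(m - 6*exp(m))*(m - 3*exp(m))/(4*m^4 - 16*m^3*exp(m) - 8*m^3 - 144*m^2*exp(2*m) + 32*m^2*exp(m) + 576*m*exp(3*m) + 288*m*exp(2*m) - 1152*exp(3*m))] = 5*(5*m^3*exp(m) + 2*m^3 - 48*m^2*exp(2*m) - 17*m^2*exp(m) - 2*m^2 + 72*m*exp(3*m) + 84*m*exp(2*m) + 12*m*exp(m) - 72*exp(3*m) - 36*exp(2*m))/(4*(m^6 + 4*m^5*exp(m) - 4*m^5 - 44*m^4*exp(2*m) - 16*m^4*exp(m) + 4*m^4 - 96*m^3*exp(3*m) + 176*m^3*exp(2*m) + 16*m^3*exp(m) + 576*m^2*exp(4*m) + 384*m^2*exp(3*m) - 176*m^2*exp(2*m) - 2304*m*exp(4*m) - 384*m*exp(3*m) + 2304*exp(4*m)))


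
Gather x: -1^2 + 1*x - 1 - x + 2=0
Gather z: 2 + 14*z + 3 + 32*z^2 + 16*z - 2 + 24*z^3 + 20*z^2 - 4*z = 24*z^3 + 52*z^2 + 26*z + 3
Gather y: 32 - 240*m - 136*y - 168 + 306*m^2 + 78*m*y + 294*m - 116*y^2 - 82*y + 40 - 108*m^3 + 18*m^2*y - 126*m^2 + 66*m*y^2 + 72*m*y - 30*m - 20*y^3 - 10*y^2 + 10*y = -108*m^3 + 180*m^2 + 24*m - 20*y^3 + y^2*(66*m - 126) + y*(18*m^2 + 150*m - 208) - 96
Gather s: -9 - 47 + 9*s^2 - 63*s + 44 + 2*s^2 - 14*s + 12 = 11*s^2 - 77*s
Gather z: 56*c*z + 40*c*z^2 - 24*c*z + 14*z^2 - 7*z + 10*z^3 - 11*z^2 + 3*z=10*z^3 + z^2*(40*c + 3) + z*(32*c - 4)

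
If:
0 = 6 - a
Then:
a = 6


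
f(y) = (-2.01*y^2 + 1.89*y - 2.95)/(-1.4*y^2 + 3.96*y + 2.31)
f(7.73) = 2.14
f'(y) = (1.89 - 4.02*y)/(-1.4*y^2 + 3.96*y + 2.31) + (2.8*y - 3.96)*(-2.01*y^2 + 1.89*y - 2.95)/(-1.4*y^2 + 3.96*y + 2.31)^2 = (-5.3136*y^2 - 17.5462*y + 16.0479)/(1.96*y^4 - 11.088*y^3 + 9.2136*y^2 + 18.2952*y + 5.3361)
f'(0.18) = 1.43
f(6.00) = 2.63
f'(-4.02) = 0.00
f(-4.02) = 1.19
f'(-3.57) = 0.01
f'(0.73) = 0.02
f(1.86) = -1.32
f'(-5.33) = -0.01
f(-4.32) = 1.19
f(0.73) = -0.59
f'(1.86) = -1.50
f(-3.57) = 1.19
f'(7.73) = -0.17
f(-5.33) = 1.20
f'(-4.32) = -0.00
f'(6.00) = -0.47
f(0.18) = -0.90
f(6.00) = 2.63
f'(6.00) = -0.47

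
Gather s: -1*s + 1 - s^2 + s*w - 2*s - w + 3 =-s^2 + s*(w - 3) - w + 4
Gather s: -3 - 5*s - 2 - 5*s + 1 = -10*s - 4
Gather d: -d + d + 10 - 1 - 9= 0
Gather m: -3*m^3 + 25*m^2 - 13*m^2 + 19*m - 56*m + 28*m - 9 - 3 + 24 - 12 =-3*m^3 + 12*m^2 - 9*m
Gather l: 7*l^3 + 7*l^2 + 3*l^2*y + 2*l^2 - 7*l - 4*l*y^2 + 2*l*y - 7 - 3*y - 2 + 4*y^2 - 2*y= 7*l^3 + l^2*(3*y + 9) + l*(-4*y^2 + 2*y - 7) + 4*y^2 - 5*y - 9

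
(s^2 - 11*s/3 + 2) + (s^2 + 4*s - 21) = 2*s^2 + s/3 - 19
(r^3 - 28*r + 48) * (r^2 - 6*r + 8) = r^5 - 6*r^4 - 20*r^3 + 216*r^2 - 512*r + 384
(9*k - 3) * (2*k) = 18*k^2 - 6*k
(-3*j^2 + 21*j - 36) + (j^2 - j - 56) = -2*j^2 + 20*j - 92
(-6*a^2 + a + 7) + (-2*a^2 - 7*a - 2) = -8*a^2 - 6*a + 5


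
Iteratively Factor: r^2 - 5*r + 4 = (r - 1)*(r - 4)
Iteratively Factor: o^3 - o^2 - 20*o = (o - 5)*(o^2 + 4*o) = o*(o - 5)*(o + 4)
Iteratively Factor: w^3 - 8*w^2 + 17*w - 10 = (w - 2)*(w^2 - 6*w + 5) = (w - 2)*(w - 1)*(w - 5)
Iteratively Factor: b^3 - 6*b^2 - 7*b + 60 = (b - 5)*(b^2 - b - 12) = (b - 5)*(b + 3)*(b - 4)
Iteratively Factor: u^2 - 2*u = (u - 2)*(u)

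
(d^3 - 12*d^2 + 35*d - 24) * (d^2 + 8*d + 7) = d^5 - 4*d^4 - 54*d^3 + 172*d^2 + 53*d - 168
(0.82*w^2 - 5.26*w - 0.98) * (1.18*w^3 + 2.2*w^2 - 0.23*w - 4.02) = 0.9676*w^5 - 4.4028*w^4 - 12.917*w^3 - 4.2426*w^2 + 21.3706*w + 3.9396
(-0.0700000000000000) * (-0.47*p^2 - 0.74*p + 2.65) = 0.0329*p^2 + 0.0518*p - 0.1855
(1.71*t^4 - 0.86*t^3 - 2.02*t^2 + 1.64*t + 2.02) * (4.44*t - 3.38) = 7.5924*t^5 - 9.5982*t^4 - 6.062*t^3 + 14.1092*t^2 + 3.4256*t - 6.8276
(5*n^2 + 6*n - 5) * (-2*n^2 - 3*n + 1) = -10*n^4 - 27*n^3 - 3*n^2 + 21*n - 5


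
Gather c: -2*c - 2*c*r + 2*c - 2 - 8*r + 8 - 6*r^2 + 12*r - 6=-2*c*r - 6*r^2 + 4*r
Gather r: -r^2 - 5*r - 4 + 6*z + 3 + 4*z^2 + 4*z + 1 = -r^2 - 5*r + 4*z^2 + 10*z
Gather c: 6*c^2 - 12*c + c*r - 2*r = 6*c^2 + c*(r - 12) - 2*r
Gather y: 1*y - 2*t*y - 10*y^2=-10*y^2 + y*(1 - 2*t)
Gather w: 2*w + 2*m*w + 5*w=w*(2*m + 7)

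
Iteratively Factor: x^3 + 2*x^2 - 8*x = (x)*(x^2 + 2*x - 8) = x*(x - 2)*(x + 4)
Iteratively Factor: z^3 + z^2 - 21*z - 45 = (z - 5)*(z^2 + 6*z + 9) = (z - 5)*(z + 3)*(z + 3)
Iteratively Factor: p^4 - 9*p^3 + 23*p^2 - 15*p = (p - 5)*(p^3 - 4*p^2 + 3*p) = p*(p - 5)*(p^2 - 4*p + 3) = p*(p - 5)*(p - 1)*(p - 3)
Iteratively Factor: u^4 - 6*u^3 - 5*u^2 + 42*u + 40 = (u + 2)*(u^3 - 8*u^2 + 11*u + 20) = (u - 5)*(u + 2)*(u^2 - 3*u - 4) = (u - 5)*(u + 1)*(u + 2)*(u - 4)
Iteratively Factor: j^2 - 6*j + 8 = (j - 4)*(j - 2)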